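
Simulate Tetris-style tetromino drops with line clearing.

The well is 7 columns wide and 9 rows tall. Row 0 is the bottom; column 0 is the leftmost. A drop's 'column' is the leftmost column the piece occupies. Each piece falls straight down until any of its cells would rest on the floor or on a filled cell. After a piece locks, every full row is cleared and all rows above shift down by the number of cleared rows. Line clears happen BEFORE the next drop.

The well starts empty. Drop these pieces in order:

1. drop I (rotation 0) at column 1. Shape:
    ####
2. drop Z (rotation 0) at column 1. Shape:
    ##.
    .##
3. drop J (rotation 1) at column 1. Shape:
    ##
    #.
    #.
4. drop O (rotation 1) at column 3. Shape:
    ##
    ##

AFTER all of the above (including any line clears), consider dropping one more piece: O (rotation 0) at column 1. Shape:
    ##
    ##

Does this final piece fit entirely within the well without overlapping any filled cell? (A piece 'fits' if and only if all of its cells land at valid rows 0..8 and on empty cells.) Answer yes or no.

Drop 1: I rot0 at col 1 lands with bottom-row=0; cleared 0 line(s) (total 0); column heights now [0 1 1 1 1 0 0], max=1
Drop 2: Z rot0 at col 1 lands with bottom-row=1; cleared 0 line(s) (total 0); column heights now [0 3 3 2 1 0 0], max=3
Drop 3: J rot1 at col 1 lands with bottom-row=3; cleared 0 line(s) (total 0); column heights now [0 6 6 2 1 0 0], max=6
Drop 4: O rot1 at col 3 lands with bottom-row=2; cleared 0 line(s) (total 0); column heights now [0 6 6 4 4 0 0], max=6
Test piece O rot0 at col 1 (width 2): heights before test = [0 6 6 4 4 0 0]; fits = True

Answer: yes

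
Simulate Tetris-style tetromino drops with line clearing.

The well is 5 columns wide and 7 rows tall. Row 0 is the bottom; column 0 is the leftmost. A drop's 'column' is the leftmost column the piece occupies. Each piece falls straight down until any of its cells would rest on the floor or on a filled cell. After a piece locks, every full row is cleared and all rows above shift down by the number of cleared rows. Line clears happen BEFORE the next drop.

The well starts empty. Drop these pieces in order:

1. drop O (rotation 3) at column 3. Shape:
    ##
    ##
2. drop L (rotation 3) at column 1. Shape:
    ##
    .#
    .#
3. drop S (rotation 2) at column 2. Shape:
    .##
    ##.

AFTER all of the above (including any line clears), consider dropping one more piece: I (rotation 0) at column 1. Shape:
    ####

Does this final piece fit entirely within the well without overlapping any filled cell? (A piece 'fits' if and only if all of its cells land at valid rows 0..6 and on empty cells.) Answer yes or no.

Answer: yes

Derivation:
Drop 1: O rot3 at col 3 lands with bottom-row=0; cleared 0 line(s) (total 0); column heights now [0 0 0 2 2], max=2
Drop 2: L rot3 at col 1 lands with bottom-row=0; cleared 0 line(s) (total 0); column heights now [0 3 3 2 2], max=3
Drop 3: S rot2 at col 2 lands with bottom-row=3; cleared 0 line(s) (total 0); column heights now [0 3 4 5 5], max=5
Test piece I rot0 at col 1 (width 4): heights before test = [0 3 4 5 5]; fits = True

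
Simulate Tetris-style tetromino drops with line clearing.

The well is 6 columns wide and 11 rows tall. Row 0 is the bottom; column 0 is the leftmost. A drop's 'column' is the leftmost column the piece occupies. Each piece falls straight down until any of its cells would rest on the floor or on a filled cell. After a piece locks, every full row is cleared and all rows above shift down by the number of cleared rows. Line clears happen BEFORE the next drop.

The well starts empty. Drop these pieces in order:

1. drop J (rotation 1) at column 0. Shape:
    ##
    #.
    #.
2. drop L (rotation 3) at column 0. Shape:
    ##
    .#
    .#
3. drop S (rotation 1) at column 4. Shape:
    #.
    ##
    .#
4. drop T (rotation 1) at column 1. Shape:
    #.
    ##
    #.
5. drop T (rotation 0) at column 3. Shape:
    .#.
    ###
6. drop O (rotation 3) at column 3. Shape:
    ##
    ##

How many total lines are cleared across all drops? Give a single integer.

Drop 1: J rot1 at col 0 lands with bottom-row=0; cleared 0 line(s) (total 0); column heights now [3 3 0 0 0 0], max=3
Drop 2: L rot3 at col 0 lands with bottom-row=3; cleared 0 line(s) (total 0); column heights now [6 6 0 0 0 0], max=6
Drop 3: S rot1 at col 4 lands with bottom-row=0; cleared 0 line(s) (total 0); column heights now [6 6 0 0 3 2], max=6
Drop 4: T rot1 at col 1 lands with bottom-row=6; cleared 0 line(s) (total 0); column heights now [6 9 8 0 3 2], max=9
Drop 5: T rot0 at col 3 lands with bottom-row=3; cleared 0 line(s) (total 0); column heights now [6 9 8 4 5 4], max=9
Drop 6: O rot3 at col 3 lands with bottom-row=5; cleared 0 line(s) (total 0); column heights now [6 9 8 7 7 4], max=9

Answer: 0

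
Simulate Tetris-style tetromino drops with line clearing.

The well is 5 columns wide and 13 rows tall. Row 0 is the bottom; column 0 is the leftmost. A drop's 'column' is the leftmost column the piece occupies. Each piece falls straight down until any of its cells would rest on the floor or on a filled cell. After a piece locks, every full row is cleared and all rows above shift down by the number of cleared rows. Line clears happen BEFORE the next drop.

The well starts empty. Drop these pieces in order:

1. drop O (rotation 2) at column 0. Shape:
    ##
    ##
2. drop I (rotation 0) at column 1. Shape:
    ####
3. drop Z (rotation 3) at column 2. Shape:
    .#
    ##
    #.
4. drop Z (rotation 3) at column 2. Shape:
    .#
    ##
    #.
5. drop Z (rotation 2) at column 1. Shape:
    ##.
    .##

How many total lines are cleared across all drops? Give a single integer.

Answer: 0

Derivation:
Drop 1: O rot2 at col 0 lands with bottom-row=0; cleared 0 line(s) (total 0); column heights now [2 2 0 0 0], max=2
Drop 2: I rot0 at col 1 lands with bottom-row=2; cleared 0 line(s) (total 0); column heights now [2 3 3 3 3], max=3
Drop 3: Z rot3 at col 2 lands with bottom-row=3; cleared 0 line(s) (total 0); column heights now [2 3 5 6 3], max=6
Drop 4: Z rot3 at col 2 lands with bottom-row=5; cleared 0 line(s) (total 0); column heights now [2 3 7 8 3], max=8
Drop 5: Z rot2 at col 1 lands with bottom-row=8; cleared 0 line(s) (total 0); column heights now [2 10 10 9 3], max=10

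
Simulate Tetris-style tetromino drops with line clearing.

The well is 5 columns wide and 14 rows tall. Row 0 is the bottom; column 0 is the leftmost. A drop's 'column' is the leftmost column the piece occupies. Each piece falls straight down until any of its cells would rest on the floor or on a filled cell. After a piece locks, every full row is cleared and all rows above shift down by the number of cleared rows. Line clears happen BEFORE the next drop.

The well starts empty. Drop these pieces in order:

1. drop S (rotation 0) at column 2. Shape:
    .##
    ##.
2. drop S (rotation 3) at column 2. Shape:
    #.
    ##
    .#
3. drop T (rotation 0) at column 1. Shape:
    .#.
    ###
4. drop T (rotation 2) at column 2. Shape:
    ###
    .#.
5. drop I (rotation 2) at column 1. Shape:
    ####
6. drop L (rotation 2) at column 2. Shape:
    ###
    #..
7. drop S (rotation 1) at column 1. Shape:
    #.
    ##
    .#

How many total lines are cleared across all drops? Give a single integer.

Drop 1: S rot0 at col 2 lands with bottom-row=0; cleared 0 line(s) (total 0); column heights now [0 0 1 2 2], max=2
Drop 2: S rot3 at col 2 lands with bottom-row=2; cleared 0 line(s) (total 0); column heights now [0 0 5 4 2], max=5
Drop 3: T rot0 at col 1 lands with bottom-row=5; cleared 0 line(s) (total 0); column heights now [0 6 7 6 2], max=7
Drop 4: T rot2 at col 2 lands with bottom-row=6; cleared 0 line(s) (total 0); column heights now [0 6 8 8 8], max=8
Drop 5: I rot2 at col 1 lands with bottom-row=8; cleared 0 line(s) (total 0); column heights now [0 9 9 9 9], max=9
Drop 6: L rot2 at col 2 lands with bottom-row=9; cleared 0 line(s) (total 0); column heights now [0 9 11 11 11], max=11
Drop 7: S rot1 at col 1 lands with bottom-row=11; cleared 0 line(s) (total 0); column heights now [0 14 13 11 11], max=14

Answer: 0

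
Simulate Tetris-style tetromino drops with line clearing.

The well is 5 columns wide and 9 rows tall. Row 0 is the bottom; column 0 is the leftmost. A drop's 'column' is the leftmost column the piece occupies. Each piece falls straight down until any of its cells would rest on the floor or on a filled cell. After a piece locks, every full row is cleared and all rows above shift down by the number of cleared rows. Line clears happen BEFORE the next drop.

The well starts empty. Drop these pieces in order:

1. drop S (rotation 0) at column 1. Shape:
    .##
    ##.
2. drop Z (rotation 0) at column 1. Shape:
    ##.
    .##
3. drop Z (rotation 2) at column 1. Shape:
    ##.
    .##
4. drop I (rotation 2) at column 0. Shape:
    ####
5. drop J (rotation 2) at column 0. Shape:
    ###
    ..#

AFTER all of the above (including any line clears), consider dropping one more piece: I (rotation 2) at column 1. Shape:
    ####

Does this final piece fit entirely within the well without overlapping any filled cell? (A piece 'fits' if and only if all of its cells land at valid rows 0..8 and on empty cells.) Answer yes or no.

Answer: no

Derivation:
Drop 1: S rot0 at col 1 lands with bottom-row=0; cleared 0 line(s) (total 0); column heights now [0 1 2 2 0], max=2
Drop 2: Z rot0 at col 1 lands with bottom-row=2; cleared 0 line(s) (total 0); column heights now [0 4 4 3 0], max=4
Drop 3: Z rot2 at col 1 lands with bottom-row=4; cleared 0 line(s) (total 0); column heights now [0 6 6 5 0], max=6
Drop 4: I rot2 at col 0 lands with bottom-row=6; cleared 0 line(s) (total 0); column heights now [7 7 7 7 0], max=7
Drop 5: J rot2 at col 0 lands with bottom-row=7; cleared 0 line(s) (total 0); column heights now [9 9 9 7 0], max=9
Test piece I rot2 at col 1 (width 4): heights before test = [9 9 9 7 0]; fits = False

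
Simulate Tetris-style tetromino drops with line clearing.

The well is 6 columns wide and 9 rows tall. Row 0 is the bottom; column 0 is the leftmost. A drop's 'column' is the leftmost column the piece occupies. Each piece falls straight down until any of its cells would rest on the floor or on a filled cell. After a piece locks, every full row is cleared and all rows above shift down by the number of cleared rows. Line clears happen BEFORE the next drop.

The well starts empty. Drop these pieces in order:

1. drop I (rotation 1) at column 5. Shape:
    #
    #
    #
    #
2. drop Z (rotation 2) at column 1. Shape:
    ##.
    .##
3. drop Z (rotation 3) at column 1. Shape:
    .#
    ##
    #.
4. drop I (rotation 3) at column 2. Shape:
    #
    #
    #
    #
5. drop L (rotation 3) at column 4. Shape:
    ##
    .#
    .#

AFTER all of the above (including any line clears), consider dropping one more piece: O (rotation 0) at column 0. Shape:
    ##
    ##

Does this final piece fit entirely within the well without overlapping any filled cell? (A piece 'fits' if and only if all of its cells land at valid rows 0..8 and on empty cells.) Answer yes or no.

Drop 1: I rot1 at col 5 lands with bottom-row=0; cleared 0 line(s) (total 0); column heights now [0 0 0 0 0 4], max=4
Drop 2: Z rot2 at col 1 lands with bottom-row=0; cleared 0 line(s) (total 0); column heights now [0 2 2 1 0 4], max=4
Drop 3: Z rot3 at col 1 lands with bottom-row=2; cleared 0 line(s) (total 0); column heights now [0 4 5 1 0 4], max=5
Drop 4: I rot3 at col 2 lands with bottom-row=5; cleared 0 line(s) (total 0); column heights now [0 4 9 1 0 4], max=9
Drop 5: L rot3 at col 4 lands with bottom-row=4; cleared 0 line(s) (total 0); column heights now [0 4 9 1 7 7], max=9
Test piece O rot0 at col 0 (width 2): heights before test = [0 4 9 1 7 7]; fits = True

Answer: yes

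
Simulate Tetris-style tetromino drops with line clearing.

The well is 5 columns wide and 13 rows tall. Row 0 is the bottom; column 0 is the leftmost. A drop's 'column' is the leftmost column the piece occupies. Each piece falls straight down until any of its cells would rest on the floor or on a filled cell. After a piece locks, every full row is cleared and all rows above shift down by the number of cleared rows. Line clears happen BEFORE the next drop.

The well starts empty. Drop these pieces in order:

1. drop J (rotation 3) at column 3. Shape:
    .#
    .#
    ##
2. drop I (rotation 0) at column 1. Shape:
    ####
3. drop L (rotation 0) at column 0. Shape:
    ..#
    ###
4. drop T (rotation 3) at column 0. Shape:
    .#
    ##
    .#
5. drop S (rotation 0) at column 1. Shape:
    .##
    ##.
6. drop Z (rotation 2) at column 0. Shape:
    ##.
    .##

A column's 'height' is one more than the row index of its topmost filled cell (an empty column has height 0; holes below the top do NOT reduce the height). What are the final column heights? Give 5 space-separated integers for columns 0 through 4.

Drop 1: J rot3 at col 3 lands with bottom-row=0; cleared 0 line(s) (total 0); column heights now [0 0 0 1 3], max=3
Drop 2: I rot0 at col 1 lands with bottom-row=3; cleared 0 line(s) (total 0); column heights now [0 4 4 4 4], max=4
Drop 3: L rot0 at col 0 lands with bottom-row=4; cleared 0 line(s) (total 0); column heights now [5 5 6 4 4], max=6
Drop 4: T rot3 at col 0 lands with bottom-row=5; cleared 0 line(s) (total 0); column heights now [7 8 6 4 4], max=8
Drop 5: S rot0 at col 1 lands with bottom-row=8; cleared 0 line(s) (total 0); column heights now [7 9 10 10 4], max=10
Drop 6: Z rot2 at col 0 lands with bottom-row=10; cleared 0 line(s) (total 0); column heights now [12 12 11 10 4], max=12

Answer: 12 12 11 10 4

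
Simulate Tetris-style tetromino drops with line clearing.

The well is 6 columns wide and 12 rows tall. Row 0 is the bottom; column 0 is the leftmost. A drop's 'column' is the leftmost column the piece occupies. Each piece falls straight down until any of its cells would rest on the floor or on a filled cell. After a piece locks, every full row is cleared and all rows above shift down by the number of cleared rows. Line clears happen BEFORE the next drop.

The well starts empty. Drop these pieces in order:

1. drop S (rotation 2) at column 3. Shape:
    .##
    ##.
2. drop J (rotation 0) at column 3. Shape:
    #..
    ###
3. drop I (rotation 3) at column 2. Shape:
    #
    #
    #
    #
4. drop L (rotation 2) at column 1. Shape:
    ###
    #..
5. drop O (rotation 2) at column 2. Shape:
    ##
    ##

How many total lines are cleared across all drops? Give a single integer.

Answer: 0

Derivation:
Drop 1: S rot2 at col 3 lands with bottom-row=0; cleared 0 line(s) (total 0); column heights now [0 0 0 1 2 2], max=2
Drop 2: J rot0 at col 3 lands with bottom-row=2; cleared 0 line(s) (total 0); column heights now [0 0 0 4 3 3], max=4
Drop 3: I rot3 at col 2 lands with bottom-row=0; cleared 0 line(s) (total 0); column heights now [0 0 4 4 3 3], max=4
Drop 4: L rot2 at col 1 lands with bottom-row=3; cleared 0 line(s) (total 0); column heights now [0 5 5 5 3 3], max=5
Drop 5: O rot2 at col 2 lands with bottom-row=5; cleared 0 line(s) (total 0); column heights now [0 5 7 7 3 3], max=7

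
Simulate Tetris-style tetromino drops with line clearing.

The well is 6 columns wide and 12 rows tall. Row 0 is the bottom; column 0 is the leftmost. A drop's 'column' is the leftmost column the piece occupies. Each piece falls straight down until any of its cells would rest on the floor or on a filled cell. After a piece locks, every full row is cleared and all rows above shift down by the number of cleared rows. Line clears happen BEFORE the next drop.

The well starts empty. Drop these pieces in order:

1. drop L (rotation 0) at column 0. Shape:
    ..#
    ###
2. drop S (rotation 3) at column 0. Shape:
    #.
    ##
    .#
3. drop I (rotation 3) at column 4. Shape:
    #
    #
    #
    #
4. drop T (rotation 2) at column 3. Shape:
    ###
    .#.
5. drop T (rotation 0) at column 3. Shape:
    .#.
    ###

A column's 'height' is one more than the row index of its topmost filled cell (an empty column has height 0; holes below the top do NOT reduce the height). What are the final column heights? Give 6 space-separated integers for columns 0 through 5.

Drop 1: L rot0 at col 0 lands with bottom-row=0; cleared 0 line(s) (total 0); column heights now [1 1 2 0 0 0], max=2
Drop 2: S rot3 at col 0 lands with bottom-row=1; cleared 0 line(s) (total 0); column heights now [4 3 2 0 0 0], max=4
Drop 3: I rot3 at col 4 lands with bottom-row=0; cleared 0 line(s) (total 0); column heights now [4 3 2 0 4 0], max=4
Drop 4: T rot2 at col 3 lands with bottom-row=4; cleared 0 line(s) (total 0); column heights now [4 3 2 6 6 6], max=6
Drop 5: T rot0 at col 3 lands with bottom-row=6; cleared 0 line(s) (total 0); column heights now [4 3 2 7 8 7], max=8

Answer: 4 3 2 7 8 7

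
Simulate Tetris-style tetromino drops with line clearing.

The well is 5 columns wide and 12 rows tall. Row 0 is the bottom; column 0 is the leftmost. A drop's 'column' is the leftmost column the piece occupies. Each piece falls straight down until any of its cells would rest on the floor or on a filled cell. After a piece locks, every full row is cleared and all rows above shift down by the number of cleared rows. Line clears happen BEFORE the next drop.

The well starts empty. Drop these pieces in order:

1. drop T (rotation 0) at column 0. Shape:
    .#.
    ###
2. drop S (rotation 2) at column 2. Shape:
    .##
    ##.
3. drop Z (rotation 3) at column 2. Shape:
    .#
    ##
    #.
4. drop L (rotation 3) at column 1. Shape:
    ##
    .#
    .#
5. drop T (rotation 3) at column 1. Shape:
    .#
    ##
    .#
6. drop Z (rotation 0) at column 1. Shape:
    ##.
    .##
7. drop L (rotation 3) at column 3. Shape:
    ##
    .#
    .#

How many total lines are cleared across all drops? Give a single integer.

Answer: 0

Derivation:
Drop 1: T rot0 at col 0 lands with bottom-row=0; cleared 0 line(s) (total 0); column heights now [1 2 1 0 0], max=2
Drop 2: S rot2 at col 2 lands with bottom-row=1; cleared 0 line(s) (total 0); column heights now [1 2 2 3 3], max=3
Drop 3: Z rot3 at col 2 lands with bottom-row=2; cleared 0 line(s) (total 0); column heights now [1 2 4 5 3], max=5
Drop 4: L rot3 at col 1 lands with bottom-row=4; cleared 0 line(s) (total 0); column heights now [1 7 7 5 3], max=7
Drop 5: T rot3 at col 1 lands with bottom-row=7; cleared 0 line(s) (total 0); column heights now [1 9 10 5 3], max=10
Drop 6: Z rot0 at col 1 lands with bottom-row=10; cleared 0 line(s) (total 0); column heights now [1 12 12 11 3], max=12
Drop 7: L rot3 at col 3 lands with bottom-row=9; cleared 0 line(s) (total 0); column heights now [1 12 12 12 12], max=12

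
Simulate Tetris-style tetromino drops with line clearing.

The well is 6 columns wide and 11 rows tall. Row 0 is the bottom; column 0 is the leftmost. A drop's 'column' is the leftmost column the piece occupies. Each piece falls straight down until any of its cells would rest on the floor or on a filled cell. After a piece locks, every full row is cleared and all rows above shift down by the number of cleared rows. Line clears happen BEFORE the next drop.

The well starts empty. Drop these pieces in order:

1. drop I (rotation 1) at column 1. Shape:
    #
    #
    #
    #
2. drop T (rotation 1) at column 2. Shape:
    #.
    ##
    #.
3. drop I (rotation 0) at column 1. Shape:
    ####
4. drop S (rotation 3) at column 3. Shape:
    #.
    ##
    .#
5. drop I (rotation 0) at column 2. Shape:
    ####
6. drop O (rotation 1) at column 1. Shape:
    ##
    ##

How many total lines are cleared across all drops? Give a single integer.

Answer: 0

Derivation:
Drop 1: I rot1 at col 1 lands with bottom-row=0; cleared 0 line(s) (total 0); column heights now [0 4 0 0 0 0], max=4
Drop 2: T rot1 at col 2 lands with bottom-row=0; cleared 0 line(s) (total 0); column heights now [0 4 3 2 0 0], max=4
Drop 3: I rot0 at col 1 lands with bottom-row=4; cleared 0 line(s) (total 0); column heights now [0 5 5 5 5 0], max=5
Drop 4: S rot3 at col 3 lands with bottom-row=5; cleared 0 line(s) (total 0); column heights now [0 5 5 8 7 0], max=8
Drop 5: I rot0 at col 2 lands with bottom-row=8; cleared 0 line(s) (total 0); column heights now [0 5 9 9 9 9], max=9
Drop 6: O rot1 at col 1 lands with bottom-row=9; cleared 0 line(s) (total 0); column heights now [0 11 11 9 9 9], max=11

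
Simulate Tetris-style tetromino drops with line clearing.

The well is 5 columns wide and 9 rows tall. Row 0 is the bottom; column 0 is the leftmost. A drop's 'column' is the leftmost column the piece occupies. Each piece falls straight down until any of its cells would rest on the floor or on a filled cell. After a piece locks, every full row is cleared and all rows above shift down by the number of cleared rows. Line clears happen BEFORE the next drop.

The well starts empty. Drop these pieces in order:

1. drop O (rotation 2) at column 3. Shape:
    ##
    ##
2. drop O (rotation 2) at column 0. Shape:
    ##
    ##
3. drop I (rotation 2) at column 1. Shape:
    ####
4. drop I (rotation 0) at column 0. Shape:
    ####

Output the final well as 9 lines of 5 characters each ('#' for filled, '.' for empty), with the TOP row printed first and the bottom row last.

Answer: .....
.....
.....
.....
.....
####.
.####
##.##
##.##

Derivation:
Drop 1: O rot2 at col 3 lands with bottom-row=0; cleared 0 line(s) (total 0); column heights now [0 0 0 2 2], max=2
Drop 2: O rot2 at col 0 lands with bottom-row=0; cleared 0 line(s) (total 0); column heights now [2 2 0 2 2], max=2
Drop 3: I rot2 at col 1 lands with bottom-row=2; cleared 0 line(s) (total 0); column heights now [2 3 3 3 3], max=3
Drop 4: I rot0 at col 0 lands with bottom-row=3; cleared 0 line(s) (total 0); column heights now [4 4 4 4 3], max=4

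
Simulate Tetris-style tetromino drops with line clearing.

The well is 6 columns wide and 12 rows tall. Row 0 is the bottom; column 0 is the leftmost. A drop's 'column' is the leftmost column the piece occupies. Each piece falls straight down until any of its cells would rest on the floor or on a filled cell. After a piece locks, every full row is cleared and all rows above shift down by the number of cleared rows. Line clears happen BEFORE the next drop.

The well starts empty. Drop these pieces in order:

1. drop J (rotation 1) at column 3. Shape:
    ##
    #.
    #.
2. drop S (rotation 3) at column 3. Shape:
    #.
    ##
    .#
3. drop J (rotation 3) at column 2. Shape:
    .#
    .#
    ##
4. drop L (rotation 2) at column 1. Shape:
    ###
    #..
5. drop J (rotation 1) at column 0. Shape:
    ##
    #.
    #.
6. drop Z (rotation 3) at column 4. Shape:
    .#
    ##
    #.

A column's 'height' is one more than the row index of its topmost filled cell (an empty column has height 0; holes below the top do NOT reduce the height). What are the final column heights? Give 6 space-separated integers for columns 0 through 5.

Drop 1: J rot1 at col 3 lands with bottom-row=0; cleared 0 line(s) (total 0); column heights now [0 0 0 3 3 0], max=3
Drop 2: S rot3 at col 3 lands with bottom-row=3; cleared 0 line(s) (total 0); column heights now [0 0 0 6 5 0], max=6
Drop 3: J rot3 at col 2 lands with bottom-row=6; cleared 0 line(s) (total 0); column heights now [0 0 7 9 5 0], max=9
Drop 4: L rot2 at col 1 lands with bottom-row=8; cleared 0 line(s) (total 0); column heights now [0 10 10 10 5 0], max=10
Drop 5: J rot1 at col 0 lands with bottom-row=8; cleared 0 line(s) (total 0); column heights now [11 11 10 10 5 0], max=11
Drop 6: Z rot3 at col 4 lands with bottom-row=5; cleared 0 line(s) (total 0); column heights now [11 11 10 10 7 8], max=11

Answer: 11 11 10 10 7 8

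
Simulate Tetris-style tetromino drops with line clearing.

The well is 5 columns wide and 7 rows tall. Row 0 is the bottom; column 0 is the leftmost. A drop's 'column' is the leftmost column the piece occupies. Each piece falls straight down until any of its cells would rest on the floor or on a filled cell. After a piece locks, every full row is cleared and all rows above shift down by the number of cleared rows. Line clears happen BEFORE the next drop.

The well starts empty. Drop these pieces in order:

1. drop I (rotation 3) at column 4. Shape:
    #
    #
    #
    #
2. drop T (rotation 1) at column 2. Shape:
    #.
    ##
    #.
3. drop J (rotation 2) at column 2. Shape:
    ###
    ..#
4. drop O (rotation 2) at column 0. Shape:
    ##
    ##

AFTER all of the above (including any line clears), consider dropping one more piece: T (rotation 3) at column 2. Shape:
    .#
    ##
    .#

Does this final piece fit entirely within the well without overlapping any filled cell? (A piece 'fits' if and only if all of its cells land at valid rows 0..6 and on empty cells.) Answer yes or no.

Answer: no

Derivation:
Drop 1: I rot3 at col 4 lands with bottom-row=0; cleared 0 line(s) (total 0); column heights now [0 0 0 0 4], max=4
Drop 2: T rot1 at col 2 lands with bottom-row=0; cleared 0 line(s) (total 0); column heights now [0 0 3 2 4], max=4
Drop 3: J rot2 at col 2 lands with bottom-row=4; cleared 0 line(s) (total 0); column heights now [0 0 6 6 6], max=6
Drop 4: O rot2 at col 0 lands with bottom-row=0; cleared 1 line(s) (total 1); column heights now [1 1 5 5 5], max=5
Test piece T rot3 at col 2 (width 2): heights before test = [1 1 5 5 5]; fits = False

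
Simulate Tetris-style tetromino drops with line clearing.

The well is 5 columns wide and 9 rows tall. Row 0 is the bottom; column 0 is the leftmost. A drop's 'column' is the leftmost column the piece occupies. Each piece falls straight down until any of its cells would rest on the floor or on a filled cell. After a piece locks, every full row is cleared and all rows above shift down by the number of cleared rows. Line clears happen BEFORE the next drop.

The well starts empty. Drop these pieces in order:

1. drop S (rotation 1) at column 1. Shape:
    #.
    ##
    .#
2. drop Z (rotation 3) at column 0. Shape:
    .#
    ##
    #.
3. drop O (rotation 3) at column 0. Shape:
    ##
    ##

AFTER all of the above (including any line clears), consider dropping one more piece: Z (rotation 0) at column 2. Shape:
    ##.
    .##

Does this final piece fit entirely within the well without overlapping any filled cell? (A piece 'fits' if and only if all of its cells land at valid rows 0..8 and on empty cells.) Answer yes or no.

Drop 1: S rot1 at col 1 lands with bottom-row=0; cleared 0 line(s) (total 0); column heights now [0 3 2 0 0], max=3
Drop 2: Z rot3 at col 0 lands with bottom-row=2; cleared 0 line(s) (total 0); column heights now [4 5 2 0 0], max=5
Drop 3: O rot3 at col 0 lands with bottom-row=5; cleared 0 line(s) (total 0); column heights now [7 7 2 0 0], max=7
Test piece Z rot0 at col 2 (width 3): heights before test = [7 7 2 0 0]; fits = True

Answer: yes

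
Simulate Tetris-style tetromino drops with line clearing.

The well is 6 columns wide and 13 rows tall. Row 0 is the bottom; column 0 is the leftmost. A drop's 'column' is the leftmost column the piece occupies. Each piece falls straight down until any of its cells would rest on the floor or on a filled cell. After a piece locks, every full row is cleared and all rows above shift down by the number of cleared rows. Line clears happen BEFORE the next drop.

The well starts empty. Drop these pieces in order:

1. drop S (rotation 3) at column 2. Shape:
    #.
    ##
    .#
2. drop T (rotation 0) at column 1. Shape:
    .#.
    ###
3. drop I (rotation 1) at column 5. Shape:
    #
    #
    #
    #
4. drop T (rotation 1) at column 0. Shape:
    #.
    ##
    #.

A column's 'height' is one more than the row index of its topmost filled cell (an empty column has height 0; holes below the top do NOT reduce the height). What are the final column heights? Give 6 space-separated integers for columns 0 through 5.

Answer: 6 5 5 4 0 4

Derivation:
Drop 1: S rot3 at col 2 lands with bottom-row=0; cleared 0 line(s) (total 0); column heights now [0 0 3 2 0 0], max=3
Drop 2: T rot0 at col 1 lands with bottom-row=3; cleared 0 line(s) (total 0); column heights now [0 4 5 4 0 0], max=5
Drop 3: I rot1 at col 5 lands with bottom-row=0; cleared 0 line(s) (total 0); column heights now [0 4 5 4 0 4], max=5
Drop 4: T rot1 at col 0 lands with bottom-row=3; cleared 0 line(s) (total 0); column heights now [6 5 5 4 0 4], max=6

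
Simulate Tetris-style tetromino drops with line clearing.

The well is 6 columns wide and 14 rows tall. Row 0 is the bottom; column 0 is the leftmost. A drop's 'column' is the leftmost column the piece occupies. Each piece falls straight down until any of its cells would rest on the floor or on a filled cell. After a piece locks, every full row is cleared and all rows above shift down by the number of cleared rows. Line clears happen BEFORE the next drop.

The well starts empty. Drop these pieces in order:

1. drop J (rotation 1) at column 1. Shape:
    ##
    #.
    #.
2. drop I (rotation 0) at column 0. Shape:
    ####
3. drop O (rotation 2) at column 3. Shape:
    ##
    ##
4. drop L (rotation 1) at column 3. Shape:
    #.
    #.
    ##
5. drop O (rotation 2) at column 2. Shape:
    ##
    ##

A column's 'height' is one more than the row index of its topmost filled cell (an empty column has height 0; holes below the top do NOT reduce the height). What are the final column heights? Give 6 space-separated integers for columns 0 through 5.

Drop 1: J rot1 at col 1 lands with bottom-row=0; cleared 0 line(s) (total 0); column heights now [0 3 3 0 0 0], max=3
Drop 2: I rot0 at col 0 lands with bottom-row=3; cleared 0 line(s) (total 0); column heights now [4 4 4 4 0 0], max=4
Drop 3: O rot2 at col 3 lands with bottom-row=4; cleared 0 line(s) (total 0); column heights now [4 4 4 6 6 0], max=6
Drop 4: L rot1 at col 3 lands with bottom-row=6; cleared 0 line(s) (total 0); column heights now [4 4 4 9 7 0], max=9
Drop 5: O rot2 at col 2 lands with bottom-row=9; cleared 0 line(s) (total 0); column heights now [4 4 11 11 7 0], max=11

Answer: 4 4 11 11 7 0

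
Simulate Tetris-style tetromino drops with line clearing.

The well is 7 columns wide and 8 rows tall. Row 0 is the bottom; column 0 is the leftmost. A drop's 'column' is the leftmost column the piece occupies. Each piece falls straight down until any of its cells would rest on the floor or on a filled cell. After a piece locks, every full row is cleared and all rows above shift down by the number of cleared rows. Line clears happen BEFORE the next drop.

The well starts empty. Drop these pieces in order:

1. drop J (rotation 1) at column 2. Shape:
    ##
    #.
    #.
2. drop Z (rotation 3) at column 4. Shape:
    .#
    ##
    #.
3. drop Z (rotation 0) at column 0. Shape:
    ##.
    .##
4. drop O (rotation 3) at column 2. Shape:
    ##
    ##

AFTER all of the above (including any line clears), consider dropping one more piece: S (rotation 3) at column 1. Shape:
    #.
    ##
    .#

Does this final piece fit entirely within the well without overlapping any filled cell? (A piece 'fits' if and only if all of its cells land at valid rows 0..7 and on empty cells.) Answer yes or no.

Answer: no

Derivation:
Drop 1: J rot1 at col 2 lands with bottom-row=0; cleared 0 line(s) (total 0); column heights now [0 0 3 3 0 0 0], max=3
Drop 2: Z rot3 at col 4 lands with bottom-row=0; cleared 0 line(s) (total 0); column heights now [0 0 3 3 2 3 0], max=3
Drop 3: Z rot0 at col 0 lands with bottom-row=3; cleared 0 line(s) (total 0); column heights now [5 5 4 3 2 3 0], max=5
Drop 4: O rot3 at col 2 lands with bottom-row=4; cleared 0 line(s) (total 0); column heights now [5 5 6 6 2 3 0], max=6
Test piece S rot3 at col 1 (width 2): heights before test = [5 5 6 6 2 3 0]; fits = False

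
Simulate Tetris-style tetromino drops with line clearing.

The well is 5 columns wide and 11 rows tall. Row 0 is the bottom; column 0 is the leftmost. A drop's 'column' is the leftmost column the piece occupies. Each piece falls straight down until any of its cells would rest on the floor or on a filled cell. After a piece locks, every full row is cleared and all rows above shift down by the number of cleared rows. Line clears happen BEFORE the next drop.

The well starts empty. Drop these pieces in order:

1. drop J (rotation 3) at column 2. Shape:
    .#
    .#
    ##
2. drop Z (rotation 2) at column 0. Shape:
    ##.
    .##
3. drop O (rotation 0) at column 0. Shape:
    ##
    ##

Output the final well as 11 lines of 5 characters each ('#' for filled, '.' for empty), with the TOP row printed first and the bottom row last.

Answer: .....
.....
.....
.....
.....
.....
##...
##...
##.#.
.###.
..##.

Derivation:
Drop 1: J rot3 at col 2 lands with bottom-row=0; cleared 0 line(s) (total 0); column heights now [0 0 1 3 0], max=3
Drop 2: Z rot2 at col 0 lands with bottom-row=1; cleared 0 line(s) (total 0); column heights now [3 3 2 3 0], max=3
Drop 3: O rot0 at col 0 lands with bottom-row=3; cleared 0 line(s) (total 0); column heights now [5 5 2 3 0], max=5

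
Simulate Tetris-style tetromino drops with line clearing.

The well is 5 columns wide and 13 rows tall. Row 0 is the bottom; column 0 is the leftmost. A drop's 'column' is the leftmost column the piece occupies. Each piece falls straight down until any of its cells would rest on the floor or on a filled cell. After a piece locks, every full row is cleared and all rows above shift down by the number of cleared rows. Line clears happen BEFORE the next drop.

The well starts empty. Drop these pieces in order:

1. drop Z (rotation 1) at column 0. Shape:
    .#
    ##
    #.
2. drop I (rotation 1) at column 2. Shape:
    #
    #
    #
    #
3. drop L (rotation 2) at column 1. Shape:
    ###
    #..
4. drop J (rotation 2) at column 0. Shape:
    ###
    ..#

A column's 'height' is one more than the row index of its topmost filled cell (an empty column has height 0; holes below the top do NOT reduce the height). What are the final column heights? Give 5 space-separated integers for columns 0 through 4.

Answer: 7 7 7 5 0

Derivation:
Drop 1: Z rot1 at col 0 lands with bottom-row=0; cleared 0 line(s) (total 0); column heights now [2 3 0 0 0], max=3
Drop 2: I rot1 at col 2 lands with bottom-row=0; cleared 0 line(s) (total 0); column heights now [2 3 4 0 0], max=4
Drop 3: L rot2 at col 1 lands with bottom-row=3; cleared 0 line(s) (total 0); column heights now [2 5 5 5 0], max=5
Drop 4: J rot2 at col 0 lands with bottom-row=5; cleared 0 line(s) (total 0); column heights now [7 7 7 5 0], max=7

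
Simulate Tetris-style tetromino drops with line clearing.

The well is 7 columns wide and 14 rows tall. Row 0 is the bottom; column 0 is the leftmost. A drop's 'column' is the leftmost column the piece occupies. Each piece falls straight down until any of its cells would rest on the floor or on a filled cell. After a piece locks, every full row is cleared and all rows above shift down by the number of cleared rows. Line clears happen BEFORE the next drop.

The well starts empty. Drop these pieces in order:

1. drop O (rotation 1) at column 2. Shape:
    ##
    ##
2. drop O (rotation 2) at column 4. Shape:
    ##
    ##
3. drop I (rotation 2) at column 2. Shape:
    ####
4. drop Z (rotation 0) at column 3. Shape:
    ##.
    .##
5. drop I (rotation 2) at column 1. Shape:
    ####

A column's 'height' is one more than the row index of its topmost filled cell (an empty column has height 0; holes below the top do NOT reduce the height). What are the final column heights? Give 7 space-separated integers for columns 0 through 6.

Drop 1: O rot1 at col 2 lands with bottom-row=0; cleared 0 line(s) (total 0); column heights now [0 0 2 2 0 0 0], max=2
Drop 2: O rot2 at col 4 lands with bottom-row=0; cleared 0 line(s) (total 0); column heights now [0 0 2 2 2 2 0], max=2
Drop 3: I rot2 at col 2 lands with bottom-row=2; cleared 0 line(s) (total 0); column heights now [0 0 3 3 3 3 0], max=3
Drop 4: Z rot0 at col 3 lands with bottom-row=3; cleared 0 line(s) (total 0); column heights now [0 0 3 5 5 4 0], max=5
Drop 5: I rot2 at col 1 lands with bottom-row=5; cleared 0 line(s) (total 0); column heights now [0 6 6 6 6 4 0], max=6

Answer: 0 6 6 6 6 4 0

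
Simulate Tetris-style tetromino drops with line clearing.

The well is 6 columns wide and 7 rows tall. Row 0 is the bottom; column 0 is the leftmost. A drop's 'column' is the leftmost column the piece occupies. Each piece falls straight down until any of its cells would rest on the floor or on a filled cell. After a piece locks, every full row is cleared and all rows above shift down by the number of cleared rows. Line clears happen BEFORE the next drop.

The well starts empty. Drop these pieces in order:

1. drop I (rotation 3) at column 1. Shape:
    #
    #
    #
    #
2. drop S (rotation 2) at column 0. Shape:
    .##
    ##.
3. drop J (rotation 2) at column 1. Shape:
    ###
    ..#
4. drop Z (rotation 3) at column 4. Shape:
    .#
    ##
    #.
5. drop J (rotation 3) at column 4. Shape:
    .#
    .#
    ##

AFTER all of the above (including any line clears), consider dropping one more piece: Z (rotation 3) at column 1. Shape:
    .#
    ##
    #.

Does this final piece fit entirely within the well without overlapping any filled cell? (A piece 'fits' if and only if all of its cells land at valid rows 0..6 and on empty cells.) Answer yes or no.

Drop 1: I rot3 at col 1 lands with bottom-row=0; cleared 0 line(s) (total 0); column heights now [0 4 0 0 0 0], max=4
Drop 2: S rot2 at col 0 lands with bottom-row=4; cleared 0 line(s) (total 0); column heights now [5 6 6 0 0 0], max=6
Drop 3: J rot2 at col 1 lands with bottom-row=5; cleared 0 line(s) (total 0); column heights now [5 7 7 7 0 0], max=7
Drop 4: Z rot3 at col 4 lands with bottom-row=0; cleared 0 line(s) (total 0); column heights now [5 7 7 7 2 3], max=7
Drop 5: J rot3 at col 4 lands with bottom-row=3; cleared 0 line(s) (total 0); column heights now [5 7 7 7 4 6], max=7
Test piece Z rot3 at col 1 (width 2): heights before test = [5 7 7 7 4 6]; fits = False

Answer: no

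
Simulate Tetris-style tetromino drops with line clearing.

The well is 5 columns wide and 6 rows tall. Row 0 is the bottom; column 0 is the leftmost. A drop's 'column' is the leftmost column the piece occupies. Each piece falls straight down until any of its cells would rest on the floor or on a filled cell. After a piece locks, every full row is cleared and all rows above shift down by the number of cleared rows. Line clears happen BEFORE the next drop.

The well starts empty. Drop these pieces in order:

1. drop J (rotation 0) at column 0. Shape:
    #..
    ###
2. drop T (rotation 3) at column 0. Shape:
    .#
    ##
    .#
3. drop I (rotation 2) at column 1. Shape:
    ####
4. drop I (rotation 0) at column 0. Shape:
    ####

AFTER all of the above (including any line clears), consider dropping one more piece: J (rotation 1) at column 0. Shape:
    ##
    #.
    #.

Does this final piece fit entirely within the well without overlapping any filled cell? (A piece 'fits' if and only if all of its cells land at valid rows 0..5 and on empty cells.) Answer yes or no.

Drop 1: J rot0 at col 0 lands with bottom-row=0; cleared 0 line(s) (total 0); column heights now [2 1 1 0 0], max=2
Drop 2: T rot3 at col 0 lands with bottom-row=1; cleared 0 line(s) (total 0); column heights now [3 4 1 0 0], max=4
Drop 3: I rot2 at col 1 lands with bottom-row=4; cleared 0 line(s) (total 0); column heights now [3 5 5 5 5], max=5
Drop 4: I rot0 at col 0 lands with bottom-row=5; cleared 0 line(s) (total 0); column heights now [6 6 6 6 5], max=6
Test piece J rot1 at col 0 (width 2): heights before test = [6 6 6 6 5]; fits = False

Answer: no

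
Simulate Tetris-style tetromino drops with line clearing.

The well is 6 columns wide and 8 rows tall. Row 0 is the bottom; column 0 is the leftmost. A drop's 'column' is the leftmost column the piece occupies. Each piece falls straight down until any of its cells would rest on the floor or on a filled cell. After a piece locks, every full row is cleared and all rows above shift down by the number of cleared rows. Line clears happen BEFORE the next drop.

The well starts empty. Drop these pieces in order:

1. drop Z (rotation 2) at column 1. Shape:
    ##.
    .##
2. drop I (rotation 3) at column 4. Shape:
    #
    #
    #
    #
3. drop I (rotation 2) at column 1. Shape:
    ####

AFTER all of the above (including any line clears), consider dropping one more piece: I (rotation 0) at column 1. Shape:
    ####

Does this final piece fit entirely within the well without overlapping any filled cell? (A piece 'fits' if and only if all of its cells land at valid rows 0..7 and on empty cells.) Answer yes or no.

Drop 1: Z rot2 at col 1 lands with bottom-row=0; cleared 0 line(s) (total 0); column heights now [0 2 2 1 0 0], max=2
Drop 2: I rot3 at col 4 lands with bottom-row=0; cleared 0 line(s) (total 0); column heights now [0 2 2 1 4 0], max=4
Drop 3: I rot2 at col 1 lands with bottom-row=4; cleared 0 line(s) (total 0); column heights now [0 5 5 5 5 0], max=5
Test piece I rot0 at col 1 (width 4): heights before test = [0 5 5 5 5 0]; fits = True

Answer: yes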